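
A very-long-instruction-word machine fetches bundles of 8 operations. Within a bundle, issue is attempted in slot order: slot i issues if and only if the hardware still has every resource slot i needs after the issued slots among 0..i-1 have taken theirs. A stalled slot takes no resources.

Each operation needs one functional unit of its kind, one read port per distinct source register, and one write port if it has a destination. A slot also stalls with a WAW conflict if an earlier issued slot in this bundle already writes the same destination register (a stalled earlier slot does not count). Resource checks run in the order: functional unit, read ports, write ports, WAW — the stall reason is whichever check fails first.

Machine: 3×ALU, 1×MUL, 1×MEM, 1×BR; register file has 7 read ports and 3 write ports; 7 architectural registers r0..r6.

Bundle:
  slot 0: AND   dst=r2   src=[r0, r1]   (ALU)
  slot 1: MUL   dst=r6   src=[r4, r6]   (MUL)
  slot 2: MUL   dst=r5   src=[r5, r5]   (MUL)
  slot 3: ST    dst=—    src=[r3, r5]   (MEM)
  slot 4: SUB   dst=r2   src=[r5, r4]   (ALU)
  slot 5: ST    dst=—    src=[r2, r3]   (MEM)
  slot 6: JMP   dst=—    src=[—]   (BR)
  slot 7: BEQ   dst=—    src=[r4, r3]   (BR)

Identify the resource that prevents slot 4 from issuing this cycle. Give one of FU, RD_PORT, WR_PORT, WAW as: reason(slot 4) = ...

reason(slot 4) = RD_PORT

slot 0 (ALU): ISSUE — free A2,Mu1,Ld1,B1 rp5 wp2
slot 1 (MUL): ISSUE — free A2,Mu0,Ld1,B1 rp3 wp1
slot 2 (MUL): stall FU — free A2,Mu0,Ld1,B1 rp3 wp1
slot 3 (MEM): ISSUE — free A2,Mu0,Ld0,B1 rp1 wp1
slot 4 (ALU): stall RD_PORT — free A2,Mu0,Ld0,B1 rp1 wp1
slot 5 (MEM): stall FU — free A2,Mu0,Ld0,B1 rp1 wp1
slot 6 (BR): ISSUE — free A2,Mu0,Ld0,B0 rp1 wp1
slot 7 (BR): stall FU — free A2,Mu0,Ld0,B0 rp1 wp1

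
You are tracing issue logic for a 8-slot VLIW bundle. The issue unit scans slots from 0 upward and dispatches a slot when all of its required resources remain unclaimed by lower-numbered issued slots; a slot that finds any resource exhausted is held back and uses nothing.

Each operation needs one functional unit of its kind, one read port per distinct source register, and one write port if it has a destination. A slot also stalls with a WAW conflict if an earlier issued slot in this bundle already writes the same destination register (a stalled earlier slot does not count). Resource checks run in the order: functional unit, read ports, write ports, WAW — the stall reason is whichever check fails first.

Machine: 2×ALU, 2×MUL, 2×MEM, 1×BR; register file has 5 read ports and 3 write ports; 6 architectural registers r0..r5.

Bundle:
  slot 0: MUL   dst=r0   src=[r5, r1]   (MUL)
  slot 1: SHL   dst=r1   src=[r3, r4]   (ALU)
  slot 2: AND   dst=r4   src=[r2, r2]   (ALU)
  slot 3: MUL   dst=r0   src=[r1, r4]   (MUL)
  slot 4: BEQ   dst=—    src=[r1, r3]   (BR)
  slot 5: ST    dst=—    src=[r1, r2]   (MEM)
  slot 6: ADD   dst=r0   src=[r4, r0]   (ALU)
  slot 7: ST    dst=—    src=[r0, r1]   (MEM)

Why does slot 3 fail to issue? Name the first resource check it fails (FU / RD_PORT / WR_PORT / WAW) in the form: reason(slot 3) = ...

(0) want 1×MUL +2rd +1wr — yes → AL2|MU1|ME2|BR1|rd3|wr2
(1) want 1×ALU +2rd +1wr — yes → AL1|MU1|ME2|BR1|rd1|wr1
(2) want 1×ALU +1rd +1wr — yes → AL0|MU1|ME2|BR1|rd0|wr0
(3) want 1×MUL +2rd +1wr — RD_PORT → AL0|MU1|ME2|BR1|rd0|wr0
(4) want 1×BR +2rd +0wr — RD_PORT → AL0|MU1|ME2|BR1|rd0|wr0
(5) want 1×MEM +2rd +0wr — RD_PORT → AL0|MU1|ME2|BR1|rd0|wr0
(6) want 1×ALU +2rd +1wr — FU → AL0|MU1|ME2|BR1|rd0|wr0
(7) want 1×MEM +2rd +0wr — RD_PORT → AL0|MU1|ME2|BR1|rd0|wr0

reason(slot 3) = RD_PORT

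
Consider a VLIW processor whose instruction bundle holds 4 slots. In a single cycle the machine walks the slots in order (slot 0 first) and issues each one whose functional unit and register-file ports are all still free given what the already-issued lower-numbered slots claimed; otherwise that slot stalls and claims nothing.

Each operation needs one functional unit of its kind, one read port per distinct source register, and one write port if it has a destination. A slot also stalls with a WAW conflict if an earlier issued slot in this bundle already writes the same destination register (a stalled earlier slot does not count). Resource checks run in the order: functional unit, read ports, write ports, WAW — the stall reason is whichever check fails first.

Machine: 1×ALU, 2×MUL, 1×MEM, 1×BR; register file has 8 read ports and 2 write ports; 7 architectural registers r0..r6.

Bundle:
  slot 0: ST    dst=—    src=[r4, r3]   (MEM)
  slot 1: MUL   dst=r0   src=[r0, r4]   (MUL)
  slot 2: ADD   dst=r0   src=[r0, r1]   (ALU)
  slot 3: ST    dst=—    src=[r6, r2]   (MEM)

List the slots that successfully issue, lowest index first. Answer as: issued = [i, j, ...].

issued = [0, 1]

  0. MEM ⇒ go  {1A/2Mu/0Ld/1B | 6r 2w}
  1. MUL→r0 ⇒ go  {1A/1Mu/0Ld/1B | 4r 1w}
  2. ALU→r0 ⇒ no(WAW)  {1A/1Mu/0Ld/1B | 4r 1w}
  3. MEM ⇒ no(FU)  {1A/1Mu/0Ld/1B | 4r 1w}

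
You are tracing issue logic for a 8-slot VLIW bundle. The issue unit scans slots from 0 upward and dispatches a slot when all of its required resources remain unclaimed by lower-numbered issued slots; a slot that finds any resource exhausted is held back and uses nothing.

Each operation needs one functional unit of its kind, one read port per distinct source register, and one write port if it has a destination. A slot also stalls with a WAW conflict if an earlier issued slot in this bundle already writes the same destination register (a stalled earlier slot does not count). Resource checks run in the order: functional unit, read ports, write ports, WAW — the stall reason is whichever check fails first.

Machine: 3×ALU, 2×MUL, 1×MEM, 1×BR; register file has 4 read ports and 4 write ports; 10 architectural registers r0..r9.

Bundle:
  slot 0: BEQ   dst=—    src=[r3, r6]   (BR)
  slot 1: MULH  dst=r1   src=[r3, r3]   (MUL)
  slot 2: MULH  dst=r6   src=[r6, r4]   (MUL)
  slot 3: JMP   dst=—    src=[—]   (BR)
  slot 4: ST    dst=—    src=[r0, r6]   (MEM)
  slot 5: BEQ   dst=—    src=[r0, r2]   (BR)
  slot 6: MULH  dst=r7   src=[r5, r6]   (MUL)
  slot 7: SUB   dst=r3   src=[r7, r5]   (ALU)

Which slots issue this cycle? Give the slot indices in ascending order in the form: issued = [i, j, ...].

[0] BR needs rd=2 wr=0: ok; after: ALU=3 MUL=2 MEM=1 BR=0, R=2, W=4
[1] MUL needs rd=1 wr=1: ok; after: ALU=3 MUL=1 MEM=1 BR=0, R=1, W=3
[2] MUL needs rd=2 wr=1: RD_PORT; after: ALU=3 MUL=1 MEM=1 BR=0, R=1, W=3
[3] BR needs rd=0 wr=0: FU; after: ALU=3 MUL=1 MEM=1 BR=0, R=1, W=3
[4] MEM needs rd=2 wr=0: RD_PORT; after: ALU=3 MUL=1 MEM=1 BR=0, R=1, W=3
[5] BR needs rd=2 wr=0: FU; after: ALU=3 MUL=1 MEM=1 BR=0, R=1, W=3
[6] MUL needs rd=2 wr=1: RD_PORT; after: ALU=3 MUL=1 MEM=1 BR=0, R=1, W=3
[7] ALU needs rd=2 wr=1: RD_PORT; after: ALU=3 MUL=1 MEM=1 BR=0, R=1, W=3

issued = [0, 1]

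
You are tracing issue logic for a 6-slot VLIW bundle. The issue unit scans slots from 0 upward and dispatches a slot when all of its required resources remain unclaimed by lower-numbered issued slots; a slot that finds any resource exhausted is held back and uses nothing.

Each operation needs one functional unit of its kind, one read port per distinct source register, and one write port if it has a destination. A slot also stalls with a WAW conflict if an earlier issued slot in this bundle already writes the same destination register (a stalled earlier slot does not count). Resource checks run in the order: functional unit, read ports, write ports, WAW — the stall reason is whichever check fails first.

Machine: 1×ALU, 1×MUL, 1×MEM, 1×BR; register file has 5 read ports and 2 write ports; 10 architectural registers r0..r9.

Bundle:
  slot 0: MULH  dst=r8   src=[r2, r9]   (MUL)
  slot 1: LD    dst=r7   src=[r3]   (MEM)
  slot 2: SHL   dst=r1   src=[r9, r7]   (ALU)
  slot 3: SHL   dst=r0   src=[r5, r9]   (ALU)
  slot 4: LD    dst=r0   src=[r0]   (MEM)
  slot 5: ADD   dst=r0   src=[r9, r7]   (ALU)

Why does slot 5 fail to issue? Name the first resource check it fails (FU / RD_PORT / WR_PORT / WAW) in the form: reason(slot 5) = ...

slot 0 (MUL): ISSUE — free A1,Mu0,Ld1,B1 rp3 wp1
slot 1 (MEM): ISSUE — free A1,Mu0,Ld0,B1 rp2 wp0
slot 2 (ALU): stall WR_PORT — free A1,Mu0,Ld0,B1 rp2 wp0
slot 3 (ALU): stall WR_PORT — free A1,Mu0,Ld0,B1 rp2 wp0
slot 4 (MEM): stall FU — free A1,Mu0,Ld0,B1 rp2 wp0
slot 5 (ALU): stall WR_PORT — free A1,Mu0,Ld0,B1 rp2 wp0

reason(slot 5) = WR_PORT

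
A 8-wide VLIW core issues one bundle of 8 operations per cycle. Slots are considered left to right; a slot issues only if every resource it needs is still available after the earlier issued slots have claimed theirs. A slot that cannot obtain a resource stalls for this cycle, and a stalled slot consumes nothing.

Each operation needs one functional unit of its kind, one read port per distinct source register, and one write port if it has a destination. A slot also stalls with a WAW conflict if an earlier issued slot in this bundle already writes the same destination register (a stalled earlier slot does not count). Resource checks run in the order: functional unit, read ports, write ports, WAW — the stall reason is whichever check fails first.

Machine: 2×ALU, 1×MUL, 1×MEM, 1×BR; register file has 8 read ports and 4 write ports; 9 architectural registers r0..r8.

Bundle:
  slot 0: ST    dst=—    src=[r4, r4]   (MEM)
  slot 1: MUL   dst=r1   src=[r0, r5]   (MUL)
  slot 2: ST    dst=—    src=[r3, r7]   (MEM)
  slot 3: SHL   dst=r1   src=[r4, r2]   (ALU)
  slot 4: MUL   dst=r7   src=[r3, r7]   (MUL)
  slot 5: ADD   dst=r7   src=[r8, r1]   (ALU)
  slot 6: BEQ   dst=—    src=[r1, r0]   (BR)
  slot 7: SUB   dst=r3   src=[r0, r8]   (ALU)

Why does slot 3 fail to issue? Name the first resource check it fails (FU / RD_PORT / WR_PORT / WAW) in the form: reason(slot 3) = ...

reason(slot 3) = WAW

[0] MEM needs rd=1 wr=0: ok; after: ALU=2 MUL=1 MEM=0 BR=1, R=7, W=4
[1] MUL needs rd=2 wr=1: ok; after: ALU=2 MUL=0 MEM=0 BR=1, R=5, W=3
[2] MEM needs rd=2 wr=0: FU; after: ALU=2 MUL=0 MEM=0 BR=1, R=5, W=3
[3] ALU needs rd=2 wr=1: WAW; after: ALU=2 MUL=0 MEM=0 BR=1, R=5, W=3
[4] MUL needs rd=2 wr=1: FU; after: ALU=2 MUL=0 MEM=0 BR=1, R=5, W=3
[5] ALU needs rd=2 wr=1: ok; after: ALU=1 MUL=0 MEM=0 BR=1, R=3, W=2
[6] BR needs rd=2 wr=0: ok; after: ALU=1 MUL=0 MEM=0 BR=0, R=1, W=2
[7] ALU needs rd=2 wr=1: RD_PORT; after: ALU=1 MUL=0 MEM=0 BR=0, R=1, W=2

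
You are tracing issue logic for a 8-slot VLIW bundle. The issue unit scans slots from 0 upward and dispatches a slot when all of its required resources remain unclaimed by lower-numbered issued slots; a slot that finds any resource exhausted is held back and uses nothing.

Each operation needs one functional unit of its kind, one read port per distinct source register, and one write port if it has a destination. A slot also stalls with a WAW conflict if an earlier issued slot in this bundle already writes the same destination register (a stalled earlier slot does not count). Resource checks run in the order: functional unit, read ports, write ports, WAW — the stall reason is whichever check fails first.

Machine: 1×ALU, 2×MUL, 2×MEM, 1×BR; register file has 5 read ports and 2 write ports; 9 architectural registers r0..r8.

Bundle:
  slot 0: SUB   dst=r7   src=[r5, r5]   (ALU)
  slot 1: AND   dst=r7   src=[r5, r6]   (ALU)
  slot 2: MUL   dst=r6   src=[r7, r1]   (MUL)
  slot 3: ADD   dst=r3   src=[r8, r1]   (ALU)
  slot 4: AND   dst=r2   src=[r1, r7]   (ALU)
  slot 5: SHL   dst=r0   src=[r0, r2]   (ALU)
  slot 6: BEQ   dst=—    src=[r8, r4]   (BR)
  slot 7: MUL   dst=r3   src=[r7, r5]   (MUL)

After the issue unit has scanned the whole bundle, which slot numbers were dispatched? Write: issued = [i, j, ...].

issued = [0, 2, 6]

[0] ALU needs rd=1 wr=1: ok; after: ALU=0 MUL=2 MEM=2 BR=1, R=4, W=1
[1] ALU needs rd=2 wr=1: FU; after: ALU=0 MUL=2 MEM=2 BR=1, R=4, W=1
[2] MUL needs rd=2 wr=1: ok; after: ALU=0 MUL=1 MEM=2 BR=1, R=2, W=0
[3] ALU needs rd=2 wr=1: FU; after: ALU=0 MUL=1 MEM=2 BR=1, R=2, W=0
[4] ALU needs rd=2 wr=1: FU; after: ALU=0 MUL=1 MEM=2 BR=1, R=2, W=0
[5] ALU needs rd=2 wr=1: FU; after: ALU=0 MUL=1 MEM=2 BR=1, R=2, W=0
[6] BR needs rd=2 wr=0: ok; after: ALU=0 MUL=1 MEM=2 BR=0, R=0, W=0
[7] MUL needs rd=2 wr=1: RD_PORT; after: ALU=0 MUL=1 MEM=2 BR=0, R=0, W=0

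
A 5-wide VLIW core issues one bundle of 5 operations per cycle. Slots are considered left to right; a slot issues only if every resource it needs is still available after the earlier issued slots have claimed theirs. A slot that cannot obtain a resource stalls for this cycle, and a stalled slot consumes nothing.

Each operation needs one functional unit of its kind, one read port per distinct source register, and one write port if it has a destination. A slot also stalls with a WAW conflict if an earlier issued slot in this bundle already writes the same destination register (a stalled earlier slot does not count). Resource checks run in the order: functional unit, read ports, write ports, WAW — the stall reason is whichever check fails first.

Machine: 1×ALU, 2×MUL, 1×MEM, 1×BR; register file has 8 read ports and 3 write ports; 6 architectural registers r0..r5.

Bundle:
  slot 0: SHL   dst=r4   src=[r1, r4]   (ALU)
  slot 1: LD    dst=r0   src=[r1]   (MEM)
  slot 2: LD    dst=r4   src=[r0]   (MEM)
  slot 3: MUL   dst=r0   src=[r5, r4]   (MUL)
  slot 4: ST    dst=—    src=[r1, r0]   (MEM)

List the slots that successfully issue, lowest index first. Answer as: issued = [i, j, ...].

issued = [0, 1]

#0 ALU src=r1,r4 dispatched  <A:0 Mu:2 Ld:1 B:1 rd:6 wr:2>
#1 MEM src=r1 dispatched  <A:0 Mu:2 Ld:0 B:1 rd:5 wr:1>
#2 MEM src=r0 held:FU  <A:0 Mu:2 Ld:0 B:1 rd:5 wr:1>
#3 MUL src=r5,r4 held:WAW  <A:0 Mu:2 Ld:0 B:1 rd:5 wr:1>
#4 MEM src=r1,r0 held:FU  <A:0 Mu:2 Ld:0 B:1 rd:5 wr:1>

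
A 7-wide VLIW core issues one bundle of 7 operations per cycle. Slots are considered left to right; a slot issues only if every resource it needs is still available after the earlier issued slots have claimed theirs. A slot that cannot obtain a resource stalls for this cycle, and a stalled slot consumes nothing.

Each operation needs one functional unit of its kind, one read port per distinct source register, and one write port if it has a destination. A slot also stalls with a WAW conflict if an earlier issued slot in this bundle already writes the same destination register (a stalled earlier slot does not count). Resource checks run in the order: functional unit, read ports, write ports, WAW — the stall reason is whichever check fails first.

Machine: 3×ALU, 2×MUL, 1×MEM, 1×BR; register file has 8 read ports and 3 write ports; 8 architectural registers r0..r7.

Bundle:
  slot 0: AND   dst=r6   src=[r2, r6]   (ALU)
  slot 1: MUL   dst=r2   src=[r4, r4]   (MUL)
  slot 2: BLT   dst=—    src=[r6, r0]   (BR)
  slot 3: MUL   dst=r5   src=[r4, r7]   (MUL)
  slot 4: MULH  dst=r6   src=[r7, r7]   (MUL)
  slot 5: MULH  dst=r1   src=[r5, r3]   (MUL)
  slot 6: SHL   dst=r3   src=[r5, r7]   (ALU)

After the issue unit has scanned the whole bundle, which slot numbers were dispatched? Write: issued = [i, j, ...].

#0 ALU src=r2,r6 dispatched  <A:2 Mu:2 Ld:1 B:1 rd:6 wr:2>
#1 MUL src=r4,r4 dispatched  <A:2 Mu:1 Ld:1 B:1 rd:5 wr:1>
#2 BR src=r6,r0 dispatched  <A:2 Mu:1 Ld:1 B:0 rd:3 wr:1>
#3 MUL src=r4,r7 dispatched  <A:2 Mu:0 Ld:1 B:0 rd:1 wr:0>
#4 MUL src=r7,r7 held:FU  <A:2 Mu:0 Ld:1 B:0 rd:1 wr:0>
#5 MUL src=r5,r3 held:FU  <A:2 Mu:0 Ld:1 B:0 rd:1 wr:0>
#6 ALU src=r5,r7 held:RD_PORT  <A:2 Mu:0 Ld:1 B:0 rd:1 wr:0>

issued = [0, 1, 2, 3]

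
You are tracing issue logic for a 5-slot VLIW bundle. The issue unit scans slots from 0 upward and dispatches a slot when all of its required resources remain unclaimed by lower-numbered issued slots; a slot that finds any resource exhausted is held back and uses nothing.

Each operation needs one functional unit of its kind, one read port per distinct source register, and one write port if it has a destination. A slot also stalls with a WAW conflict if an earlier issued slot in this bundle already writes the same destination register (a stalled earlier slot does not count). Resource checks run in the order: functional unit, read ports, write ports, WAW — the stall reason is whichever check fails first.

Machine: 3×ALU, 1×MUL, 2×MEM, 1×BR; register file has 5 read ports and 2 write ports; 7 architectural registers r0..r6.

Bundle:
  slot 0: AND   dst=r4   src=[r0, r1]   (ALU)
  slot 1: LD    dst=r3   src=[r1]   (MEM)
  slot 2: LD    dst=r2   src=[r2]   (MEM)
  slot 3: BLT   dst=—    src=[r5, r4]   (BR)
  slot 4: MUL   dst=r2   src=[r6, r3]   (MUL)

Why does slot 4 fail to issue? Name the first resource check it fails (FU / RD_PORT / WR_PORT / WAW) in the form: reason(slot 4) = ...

reason(slot 4) = RD_PORT

#0 ALU src=r0,r1 dispatched  <A:2 Mu:1 Ld:2 B:1 rd:3 wr:1>
#1 MEM src=r1 dispatched  <A:2 Mu:1 Ld:1 B:1 rd:2 wr:0>
#2 MEM src=r2 held:WR_PORT  <A:2 Mu:1 Ld:1 B:1 rd:2 wr:0>
#3 BR src=r5,r4 dispatched  <A:2 Mu:1 Ld:1 B:0 rd:0 wr:0>
#4 MUL src=r6,r3 held:RD_PORT  <A:2 Mu:1 Ld:1 B:0 rd:0 wr:0>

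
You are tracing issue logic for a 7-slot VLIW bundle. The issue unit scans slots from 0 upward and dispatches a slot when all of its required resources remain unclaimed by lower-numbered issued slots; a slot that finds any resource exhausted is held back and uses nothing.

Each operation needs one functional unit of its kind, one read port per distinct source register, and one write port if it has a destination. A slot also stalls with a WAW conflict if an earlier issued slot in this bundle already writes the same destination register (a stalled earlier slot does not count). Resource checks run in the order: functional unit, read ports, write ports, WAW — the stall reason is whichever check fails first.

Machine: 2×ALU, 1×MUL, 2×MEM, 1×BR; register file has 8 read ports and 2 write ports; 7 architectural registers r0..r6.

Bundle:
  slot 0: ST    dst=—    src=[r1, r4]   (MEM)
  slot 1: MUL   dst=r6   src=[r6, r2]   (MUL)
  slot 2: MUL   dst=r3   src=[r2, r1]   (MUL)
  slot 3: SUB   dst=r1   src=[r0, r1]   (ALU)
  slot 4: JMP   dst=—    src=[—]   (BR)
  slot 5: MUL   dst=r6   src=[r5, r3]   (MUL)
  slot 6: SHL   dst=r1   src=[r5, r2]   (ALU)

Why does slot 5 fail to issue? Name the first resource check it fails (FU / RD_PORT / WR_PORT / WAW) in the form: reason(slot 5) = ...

#0 MEM src=r1,r4 dispatched  <A:2 Mu:1 Ld:1 B:1 rd:6 wr:2>
#1 MUL src=r6,r2 dispatched  <A:2 Mu:0 Ld:1 B:1 rd:4 wr:1>
#2 MUL src=r2,r1 held:FU  <A:2 Mu:0 Ld:1 B:1 rd:4 wr:1>
#3 ALU src=r0,r1 dispatched  <A:1 Mu:0 Ld:1 B:1 rd:2 wr:0>
#4 BR src=- dispatched  <A:1 Mu:0 Ld:1 B:0 rd:2 wr:0>
#5 MUL src=r5,r3 held:FU  <A:1 Mu:0 Ld:1 B:0 rd:2 wr:0>
#6 ALU src=r5,r2 held:WR_PORT  <A:1 Mu:0 Ld:1 B:0 rd:2 wr:0>

reason(slot 5) = FU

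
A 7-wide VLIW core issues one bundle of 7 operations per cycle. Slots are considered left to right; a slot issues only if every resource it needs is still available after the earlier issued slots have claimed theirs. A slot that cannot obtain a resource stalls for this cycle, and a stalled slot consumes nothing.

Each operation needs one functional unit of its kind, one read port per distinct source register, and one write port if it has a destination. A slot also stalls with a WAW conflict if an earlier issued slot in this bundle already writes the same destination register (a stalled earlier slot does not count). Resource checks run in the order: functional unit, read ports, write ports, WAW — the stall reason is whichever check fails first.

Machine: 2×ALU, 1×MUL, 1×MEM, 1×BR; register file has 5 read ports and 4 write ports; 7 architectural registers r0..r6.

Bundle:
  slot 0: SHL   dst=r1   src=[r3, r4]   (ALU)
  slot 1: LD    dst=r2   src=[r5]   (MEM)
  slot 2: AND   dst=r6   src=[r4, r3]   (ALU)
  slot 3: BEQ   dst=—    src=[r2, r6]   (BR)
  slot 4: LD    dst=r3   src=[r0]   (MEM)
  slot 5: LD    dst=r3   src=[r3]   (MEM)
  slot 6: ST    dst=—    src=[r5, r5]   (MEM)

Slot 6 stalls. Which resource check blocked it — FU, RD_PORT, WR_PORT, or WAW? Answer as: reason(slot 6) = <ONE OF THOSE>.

(0) want 1×ALU +2rd +1wr — yes → AL1|MU1|ME1|BR1|rd3|wr3
(1) want 1×MEM +1rd +1wr — yes → AL1|MU1|ME0|BR1|rd2|wr2
(2) want 1×ALU +2rd +1wr — yes → AL0|MU1|ME0|BR1|rd0|wr1
(3) want 1×BR +2rd +0wr — RD_PORT → AL0|MU1|ME0|BR1|rd0|wr1
(4) want 1×MEM +1rd +1wr — FU → AL0|MU1|ME0|BR1|rd0|wr1
(5) want 1×MEM +1rd +1wr — FU → AL0|MU1|ME0|BR1|rd0|wr1
(6) want 1×MEM +1rd +0wr — FU → AL0|MU1|ME0|BR1|rd0|wr1

reason(slot 6) = FU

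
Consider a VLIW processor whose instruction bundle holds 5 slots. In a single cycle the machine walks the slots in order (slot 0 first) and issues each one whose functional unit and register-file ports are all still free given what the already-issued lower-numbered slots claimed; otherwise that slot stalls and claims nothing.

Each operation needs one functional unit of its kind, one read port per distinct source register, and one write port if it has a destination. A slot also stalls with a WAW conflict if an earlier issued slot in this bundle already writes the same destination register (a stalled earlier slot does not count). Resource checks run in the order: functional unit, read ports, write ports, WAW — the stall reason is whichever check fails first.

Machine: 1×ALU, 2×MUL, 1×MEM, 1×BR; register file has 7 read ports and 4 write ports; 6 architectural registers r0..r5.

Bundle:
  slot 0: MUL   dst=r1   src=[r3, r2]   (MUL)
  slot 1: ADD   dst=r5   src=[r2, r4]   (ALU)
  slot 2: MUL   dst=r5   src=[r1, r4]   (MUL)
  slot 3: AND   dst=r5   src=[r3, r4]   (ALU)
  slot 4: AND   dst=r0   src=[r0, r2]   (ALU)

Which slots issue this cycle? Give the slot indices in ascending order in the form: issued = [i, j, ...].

issued = [0, 1]

  0. MUL→r1 ⇒ go  {1A/1Mu/1Ld/1B | 5r 3w}
  1. ALU→r5 ⇒ go  {0A/1Mu/1Ld/1B | 3r 2w}
  2. MUL→r5 ⇒ no(WAW)  {0A/1Mu/1Ld/1B | 3r 2w}
  3. ALU→r5 ⇒ no(FU)  {0A/1Mu/1Ld/1B | 3r 2w}
  4. ALU→r0 ⇒ no(FU)  {0A/1Mu/1Ld/1B | 3r 2w}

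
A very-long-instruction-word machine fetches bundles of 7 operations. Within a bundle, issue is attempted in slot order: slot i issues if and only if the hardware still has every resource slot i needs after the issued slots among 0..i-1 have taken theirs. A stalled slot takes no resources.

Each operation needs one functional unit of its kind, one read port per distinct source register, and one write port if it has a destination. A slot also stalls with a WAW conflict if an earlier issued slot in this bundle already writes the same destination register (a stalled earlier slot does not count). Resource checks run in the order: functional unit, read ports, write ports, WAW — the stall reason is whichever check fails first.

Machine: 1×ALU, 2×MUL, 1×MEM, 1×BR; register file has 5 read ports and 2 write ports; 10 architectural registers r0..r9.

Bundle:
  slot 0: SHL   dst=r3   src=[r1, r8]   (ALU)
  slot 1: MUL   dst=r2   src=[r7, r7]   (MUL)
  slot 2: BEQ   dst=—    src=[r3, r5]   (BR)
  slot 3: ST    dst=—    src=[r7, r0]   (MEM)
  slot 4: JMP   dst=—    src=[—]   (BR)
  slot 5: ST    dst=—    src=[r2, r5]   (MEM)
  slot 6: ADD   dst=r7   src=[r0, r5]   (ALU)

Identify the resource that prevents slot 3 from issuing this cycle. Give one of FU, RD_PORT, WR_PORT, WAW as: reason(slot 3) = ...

#0 ALU src=r1,r8 dispatched  <A:0 Mu:2 Ld:1 B:1 rd:3 wr:1>
#1 MUL src=r7,r7 dispatched  <A:0 Mu:1 Ld:1 B:1 rd:2 wr:0>
#2 BR src=r3,r5 dispatched  <A:0 Mu:1 Ld:1 B:0 rd:0 wr:0>
#3 MEM src=r7,r0 held:RD_PORT  <A:0 Mu:1 Ld:1 B:0 rd:0 wr:0>
#4 BR src=- held:FU  <A:0 Mu:1 Ld:1 B:0 rd:0 wr:0>
#5 MEM src=r2,r5 held:RD_PORT  <A:0 Mu:1 Ld:1 B:0 rd:0 wr:0>
#6 ALU src=r0,r5 held:FU  <A:0 Mu:1 Ld:1 B:0 rd:0 wr:0>

reason(slot 3) = RD_PORT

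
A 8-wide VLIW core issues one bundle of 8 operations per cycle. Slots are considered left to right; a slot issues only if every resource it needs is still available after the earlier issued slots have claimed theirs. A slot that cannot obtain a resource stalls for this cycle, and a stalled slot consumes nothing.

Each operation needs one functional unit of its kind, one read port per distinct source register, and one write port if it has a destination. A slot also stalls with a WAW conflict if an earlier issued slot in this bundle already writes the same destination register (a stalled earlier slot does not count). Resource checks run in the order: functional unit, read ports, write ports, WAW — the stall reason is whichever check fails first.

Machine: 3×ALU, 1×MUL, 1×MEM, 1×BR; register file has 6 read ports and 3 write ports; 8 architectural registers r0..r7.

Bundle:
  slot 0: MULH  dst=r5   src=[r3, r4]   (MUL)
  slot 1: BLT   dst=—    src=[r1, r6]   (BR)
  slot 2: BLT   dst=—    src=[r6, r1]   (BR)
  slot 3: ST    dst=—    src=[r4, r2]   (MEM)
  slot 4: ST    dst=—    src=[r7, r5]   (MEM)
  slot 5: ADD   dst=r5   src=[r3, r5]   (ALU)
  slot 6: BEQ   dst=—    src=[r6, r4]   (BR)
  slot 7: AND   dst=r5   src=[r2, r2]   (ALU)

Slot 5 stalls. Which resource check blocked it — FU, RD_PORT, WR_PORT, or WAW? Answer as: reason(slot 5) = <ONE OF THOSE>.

  0. MUL→r5 ⇒ go  {3A/0Mu/1Ld/1B | 4r 2w}
  1. BR ⇒ go  {3A/0Mu/1Ld/0B | 2r 2w}
  2. BR ⇒ no(FU)  {3A/0Mu/1Ld/0B | 2r 2w}
  3. MEM ⇒ go  {3A/0Mu/0Ld/0B | 0r 2w}
  4. MEM ⇒ no(FU)  {3A/0Mu/0Ld/0B | 0r 2w}
  5. ALU→r5 ⇒ no(RD_PORT)  {3A/0Mu/0Ld/0B | 0r 2w}
  6. BR ⇒ no(FU)  {3A/0Mu/0Ld/0B | 0r 2w}
  7. ALU→r5 ⇒ no(RD_PORT)  {3A/0Mu/0Ld/0B | 0r 2w}

reason(slot 5) = RD_PORT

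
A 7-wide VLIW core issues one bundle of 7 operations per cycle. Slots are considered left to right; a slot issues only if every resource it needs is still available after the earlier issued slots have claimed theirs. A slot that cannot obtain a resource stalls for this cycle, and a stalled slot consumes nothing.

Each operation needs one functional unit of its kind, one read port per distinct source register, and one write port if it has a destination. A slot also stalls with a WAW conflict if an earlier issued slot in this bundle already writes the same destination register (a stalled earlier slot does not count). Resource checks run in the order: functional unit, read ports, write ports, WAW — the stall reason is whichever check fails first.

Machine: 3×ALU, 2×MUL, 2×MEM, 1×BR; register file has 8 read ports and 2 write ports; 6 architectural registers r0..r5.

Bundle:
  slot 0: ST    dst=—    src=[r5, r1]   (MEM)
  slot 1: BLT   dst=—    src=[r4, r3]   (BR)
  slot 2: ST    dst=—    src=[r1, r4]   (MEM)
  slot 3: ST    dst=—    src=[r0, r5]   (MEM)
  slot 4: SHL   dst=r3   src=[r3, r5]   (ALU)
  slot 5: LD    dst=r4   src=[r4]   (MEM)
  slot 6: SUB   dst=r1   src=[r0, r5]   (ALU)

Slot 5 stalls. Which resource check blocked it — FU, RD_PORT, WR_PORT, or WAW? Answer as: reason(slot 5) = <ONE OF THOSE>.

reason(slot 5) = FU

#0 MEM src=r5,r1 dispatched  <A:3 Mu:2 Ld:1 B:1 rd:6 wr:2>
#1 BR src=r4,r3 dispatched  <A:3 Mu:2 Ld:1 B:0 rd:4 wr:2>
#2 MEM src=r1,r4 dispatched  <A:3 Mu:2 Ld:0 B:0 rd:2 wr:2>
#3 MEM src=r0,r5 held:FU  <A:3 Mu:2 Ld:0 B:0 rd:2 wr:2>
#4 ALU src=r3,r5 dispatched  <A:2 Mu:2 Ld:0 B:0 rd:0 wr:1>
#5 MEM src=r4 held:FU  <A:2 Mu:2 Ld:0 B:0 rd:0 wr:1>
#6 ALU src=r0,r5 held:RD_PORT  <A:2 Mu:2 Ld:0 B:0 rd:0 wr:1>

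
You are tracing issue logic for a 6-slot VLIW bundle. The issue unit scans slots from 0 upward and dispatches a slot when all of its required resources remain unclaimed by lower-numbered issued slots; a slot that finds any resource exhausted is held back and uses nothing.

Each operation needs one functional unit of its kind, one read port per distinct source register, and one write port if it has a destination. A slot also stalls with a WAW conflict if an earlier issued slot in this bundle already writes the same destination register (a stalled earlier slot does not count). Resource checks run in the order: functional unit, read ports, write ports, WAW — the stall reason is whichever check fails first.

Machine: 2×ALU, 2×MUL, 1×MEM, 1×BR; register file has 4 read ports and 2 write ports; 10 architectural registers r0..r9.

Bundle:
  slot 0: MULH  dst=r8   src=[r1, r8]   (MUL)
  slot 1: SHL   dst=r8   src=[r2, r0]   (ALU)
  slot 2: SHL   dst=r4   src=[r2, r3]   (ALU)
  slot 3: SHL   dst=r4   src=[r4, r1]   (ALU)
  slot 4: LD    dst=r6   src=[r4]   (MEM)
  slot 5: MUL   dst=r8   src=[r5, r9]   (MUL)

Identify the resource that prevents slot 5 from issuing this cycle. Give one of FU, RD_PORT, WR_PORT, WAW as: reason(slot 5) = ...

[0] MUL needs rd=2 wr=1: ok; after: ALU=2 MUL=1 MEM=1 BR=1, R=2, W=1
[1] ALU needs rd=2 wr=1: WAW; after: ALU=2 MUL=1 MEM=1 BR=1, R=2, W=1
[2] ALU needs rd=2 wr=1: ok; after: ALU=1 MUL=1 MEM=1 BR=1, R=0, W=0
[3] ALU needs rd=2 wr=1: RD_PORT; after: ALU=1 MUL=1 MEM=1 BR=1, R=0, W=0
[4] MEM needs rd=1 wr=1: RD_PORT; after: ALU=1 MUL=1 MEM=1 BR=1, R=0, W=0
[5] MUL needs rd=2 wr=1: RD_PORT; after: ALU=1 MUL=1 MEM=1 BR=1, R=0, W=0

reason(slot 5) = RD_PORT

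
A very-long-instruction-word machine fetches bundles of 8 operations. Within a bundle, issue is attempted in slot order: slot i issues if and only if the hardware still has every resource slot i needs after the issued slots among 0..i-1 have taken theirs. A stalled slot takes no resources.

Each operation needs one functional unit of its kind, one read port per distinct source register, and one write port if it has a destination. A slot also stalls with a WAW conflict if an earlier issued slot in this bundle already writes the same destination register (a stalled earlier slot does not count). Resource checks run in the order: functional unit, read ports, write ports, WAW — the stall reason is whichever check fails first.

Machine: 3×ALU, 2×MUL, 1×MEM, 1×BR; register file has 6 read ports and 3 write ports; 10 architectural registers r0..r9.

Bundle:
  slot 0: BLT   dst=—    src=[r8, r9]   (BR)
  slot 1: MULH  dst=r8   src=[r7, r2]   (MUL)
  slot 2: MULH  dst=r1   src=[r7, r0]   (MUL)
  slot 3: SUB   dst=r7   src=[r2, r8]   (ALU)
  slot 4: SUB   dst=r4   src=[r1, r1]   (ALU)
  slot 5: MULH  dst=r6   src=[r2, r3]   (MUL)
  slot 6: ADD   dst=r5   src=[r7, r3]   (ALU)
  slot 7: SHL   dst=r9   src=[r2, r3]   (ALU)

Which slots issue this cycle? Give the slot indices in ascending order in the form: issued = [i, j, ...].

[0] BR needs rd=2 wr=0: ok; after: ALU=3 MUL=2 MEM=1 BR=0, R=4, W=3
[1] MUL needs rd=2 wr=1: ok; after: ALU=3 MUL=1 MEM=1 BR=0, R=2, W=2
[2] MUL needs rd=2 wr=1: ok; after: ALU=3 MUL=0 MEM=1 BR=0, R=0, W=1
[3] ALU needs rd=2 wr=1: RD_PORT; after: ALU=3 MUL=0 MEM=1 BR=0, R=0, W=1
[4] ALU needs rd=1 wr=1: RD_PORT; after: ALU=3 MUL=0 MEM=1 BR=0, R=0, W=1
[5] MUL needs rd=2 wr=1: FU; after: ALU=3 MUL=0 MEM=1 BR=0, R=0, W=1
[6] ALU needs rd=2 wr=1: RD_PORT; after: ALU=3 MUL=0 MEM=1 BR=0, R=0, W=1
[7] ALU needs rd=2 wr=1: RD_PORT; after: ALU=3 MUL=0 MEM=1 BR=0, R=0, W=1

issued = [0, 1, 2]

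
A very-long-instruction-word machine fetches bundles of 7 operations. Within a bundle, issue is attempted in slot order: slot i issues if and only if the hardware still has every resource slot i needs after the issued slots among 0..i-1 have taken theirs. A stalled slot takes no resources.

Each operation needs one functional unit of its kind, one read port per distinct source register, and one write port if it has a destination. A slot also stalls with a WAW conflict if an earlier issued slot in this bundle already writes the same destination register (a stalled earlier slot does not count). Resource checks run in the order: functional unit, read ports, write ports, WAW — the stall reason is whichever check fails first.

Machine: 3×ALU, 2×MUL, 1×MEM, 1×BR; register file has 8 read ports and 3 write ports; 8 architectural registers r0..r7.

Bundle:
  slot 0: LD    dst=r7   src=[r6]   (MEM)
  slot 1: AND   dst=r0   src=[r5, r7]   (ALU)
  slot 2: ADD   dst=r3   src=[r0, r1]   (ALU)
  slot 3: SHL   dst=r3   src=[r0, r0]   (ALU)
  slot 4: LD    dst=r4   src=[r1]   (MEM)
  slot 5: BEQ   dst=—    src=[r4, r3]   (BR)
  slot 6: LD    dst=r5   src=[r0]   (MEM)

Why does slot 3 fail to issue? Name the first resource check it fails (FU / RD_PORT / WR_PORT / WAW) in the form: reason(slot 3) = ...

[0] MEM needs rd=1 wr=1: ok; after: ALU=3 MUL=2 MEM=0 BR=1, R=7, W=2
[1] ALU needs rd=2 wr=1: ok; after: ALU=2 MUL=2 MEM=0 BR=1, R=5, W=1
[2] ALU needs rd=2 wr=1: ok; after: ALU=1 MUL=2 MEM=0 BR=1, R=3, W=0
[3] ALU needs rd=1 wr=1: WR_PORT; after: ALU=1 MUL=2 MEM=0 BR=1, R=3, W=0
[4] MEM needs rd=1 wr=1: FU; after: ALU=1 MUL=2 MEM=0 BR=1, R=3, W=0
[5] BR needs rd=2 wr=0: ok; after: ALU=1 MUL=2 MEM=0 BR=0, R=1, W=0
[6] MEM needs rd=1 wr=1: FU; after: ALU=1 MUL=2 MEM=0 BR=0, R=1, W=0

reason(slot 3) = WR_PORT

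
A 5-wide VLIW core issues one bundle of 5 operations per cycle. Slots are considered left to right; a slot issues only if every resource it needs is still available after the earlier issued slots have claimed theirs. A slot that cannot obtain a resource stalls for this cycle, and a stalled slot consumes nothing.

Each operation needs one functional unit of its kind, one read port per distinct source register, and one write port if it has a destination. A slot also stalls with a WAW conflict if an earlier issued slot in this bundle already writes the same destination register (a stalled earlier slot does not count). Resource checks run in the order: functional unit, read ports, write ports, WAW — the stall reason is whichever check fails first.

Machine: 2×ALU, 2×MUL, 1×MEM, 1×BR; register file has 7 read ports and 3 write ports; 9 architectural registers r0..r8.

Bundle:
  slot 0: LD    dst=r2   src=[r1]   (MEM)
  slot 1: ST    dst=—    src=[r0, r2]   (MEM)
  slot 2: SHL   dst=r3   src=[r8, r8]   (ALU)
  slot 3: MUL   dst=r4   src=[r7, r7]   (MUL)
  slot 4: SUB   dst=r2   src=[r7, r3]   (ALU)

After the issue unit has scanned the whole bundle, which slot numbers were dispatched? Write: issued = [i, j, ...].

issued = [0, 2, 3]

(0) want 1×MEM +1rd +1wr — yes → AL2|MU2|ME0|BR1|rd6|wr2
(1) want 1×MEM +2rd +0wr — FU → AL2|MU2|ME0|BR1|rd6|wr2
(2) want 1×ALU +1rd +1wr — yes → AL1|MU2|ME0|BR1|rd5|wr1
(3) want 1×MUL +1rd +1wr — yes → AL1|MU1|ME0|BR1|rd4|wr0
(4) want 1×ALU +2rd +1wr — WR_PORT → AL1|MU1|ME0|BR1|rd4|wr0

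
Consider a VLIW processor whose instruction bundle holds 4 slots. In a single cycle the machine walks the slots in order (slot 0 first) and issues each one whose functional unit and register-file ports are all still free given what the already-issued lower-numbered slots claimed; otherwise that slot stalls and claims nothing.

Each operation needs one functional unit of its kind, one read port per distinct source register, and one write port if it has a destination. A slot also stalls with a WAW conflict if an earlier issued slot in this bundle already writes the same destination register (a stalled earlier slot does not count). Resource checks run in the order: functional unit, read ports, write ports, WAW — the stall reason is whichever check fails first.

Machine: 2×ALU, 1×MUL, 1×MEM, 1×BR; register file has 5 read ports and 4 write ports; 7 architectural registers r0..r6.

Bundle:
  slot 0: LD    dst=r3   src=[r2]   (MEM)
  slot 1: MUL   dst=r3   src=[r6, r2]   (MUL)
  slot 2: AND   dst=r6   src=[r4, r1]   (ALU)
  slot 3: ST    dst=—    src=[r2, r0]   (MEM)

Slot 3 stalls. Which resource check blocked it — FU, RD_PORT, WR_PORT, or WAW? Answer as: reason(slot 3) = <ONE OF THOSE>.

reason(slot 3) = FU

(0) want 1×MEM +1rd +1wr — yes → AL2|MU1|ME0|BR1|rd4|wr3
(1) want 1×MUL +2rd +1wr — WAW → AL2|MU1|ME0|BR1|rd4|wr3
(2) want 1×ALU +2rd +1wr — yes → AL1|MU1|ME0|BR1|rd2|wr2
(3) want 1×MEM +2rd +0wr — FU → AL1|MU1|ME0|BR1|rd2|wr2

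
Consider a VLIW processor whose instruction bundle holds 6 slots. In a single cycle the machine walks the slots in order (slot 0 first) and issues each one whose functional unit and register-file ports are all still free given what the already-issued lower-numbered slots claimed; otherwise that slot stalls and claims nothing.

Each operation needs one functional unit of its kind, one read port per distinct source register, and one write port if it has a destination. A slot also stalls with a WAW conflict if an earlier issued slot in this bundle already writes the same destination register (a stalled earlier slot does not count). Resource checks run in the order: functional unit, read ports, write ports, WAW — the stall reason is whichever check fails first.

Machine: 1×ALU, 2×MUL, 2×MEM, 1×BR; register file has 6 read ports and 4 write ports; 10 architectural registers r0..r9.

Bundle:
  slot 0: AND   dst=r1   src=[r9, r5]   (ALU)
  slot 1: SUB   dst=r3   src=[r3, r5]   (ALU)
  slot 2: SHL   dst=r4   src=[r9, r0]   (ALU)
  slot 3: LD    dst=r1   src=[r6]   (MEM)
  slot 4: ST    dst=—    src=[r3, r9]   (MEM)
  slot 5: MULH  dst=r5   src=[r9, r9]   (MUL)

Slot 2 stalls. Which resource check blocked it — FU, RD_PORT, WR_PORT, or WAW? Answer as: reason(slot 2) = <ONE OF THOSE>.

slot 0 (ALU): ISSUE — free A0,Mu2,Ld2,B1 rp4 wp3
slot 1 (ALU): stall FU — free A0,Mu2,Ld2,B1 rp4 wp3
slot 2 (ALU): stall FU — free A0,Mu2,Ld2,B1 rp4 wp3
slot 3 (MEM): stall WAW — free A0,Mu2,Ld2,B1 rp4 wp3
slot 4 (MEM): ISSUE — free A0,Mu2,Ld1,B1 rp2 wp3
slot 5 (MUL): ISSUE — free A0,Mu1,Ld1,B1 rp1 wp2

reason(slot 2) = FU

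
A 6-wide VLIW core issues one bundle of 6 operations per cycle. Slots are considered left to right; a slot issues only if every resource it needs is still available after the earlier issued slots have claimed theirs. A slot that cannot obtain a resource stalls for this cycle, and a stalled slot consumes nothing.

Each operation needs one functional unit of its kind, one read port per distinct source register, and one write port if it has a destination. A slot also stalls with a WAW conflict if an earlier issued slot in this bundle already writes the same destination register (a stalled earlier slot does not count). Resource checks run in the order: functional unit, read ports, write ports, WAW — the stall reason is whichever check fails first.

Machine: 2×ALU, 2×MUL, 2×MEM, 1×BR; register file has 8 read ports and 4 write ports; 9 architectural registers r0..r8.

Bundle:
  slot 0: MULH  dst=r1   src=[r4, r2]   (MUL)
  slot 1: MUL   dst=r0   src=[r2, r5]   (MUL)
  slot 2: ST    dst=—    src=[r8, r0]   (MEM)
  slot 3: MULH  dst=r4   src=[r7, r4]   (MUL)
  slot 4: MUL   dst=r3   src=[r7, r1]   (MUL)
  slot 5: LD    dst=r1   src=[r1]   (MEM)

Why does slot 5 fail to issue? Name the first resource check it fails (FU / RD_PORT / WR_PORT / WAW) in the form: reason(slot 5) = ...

slot 0 (MUL): ISSUE — free A2,Mu1,Ld2,B1 rp6 wp3
slot 1 (MUL): ISSUE — free A2,Mu0,Ld2,B1 rp4 wp2
slot 2 (MEM): ISSUE — free A2,Mu0,Ld1,B1 rp2 wp2
slot 3 (MUL): stall FU — free A2,Mu0,Ld1,B1 rp2 wp2
slot 4 (MUL): stall FU — free A2,Mu0,Ld1,B1 rp2 wp2
slot 5 (MEM): stall WAW — free A2,Mu0,Ld1,B1 rp2 wp2

reason(slot 5) = WAW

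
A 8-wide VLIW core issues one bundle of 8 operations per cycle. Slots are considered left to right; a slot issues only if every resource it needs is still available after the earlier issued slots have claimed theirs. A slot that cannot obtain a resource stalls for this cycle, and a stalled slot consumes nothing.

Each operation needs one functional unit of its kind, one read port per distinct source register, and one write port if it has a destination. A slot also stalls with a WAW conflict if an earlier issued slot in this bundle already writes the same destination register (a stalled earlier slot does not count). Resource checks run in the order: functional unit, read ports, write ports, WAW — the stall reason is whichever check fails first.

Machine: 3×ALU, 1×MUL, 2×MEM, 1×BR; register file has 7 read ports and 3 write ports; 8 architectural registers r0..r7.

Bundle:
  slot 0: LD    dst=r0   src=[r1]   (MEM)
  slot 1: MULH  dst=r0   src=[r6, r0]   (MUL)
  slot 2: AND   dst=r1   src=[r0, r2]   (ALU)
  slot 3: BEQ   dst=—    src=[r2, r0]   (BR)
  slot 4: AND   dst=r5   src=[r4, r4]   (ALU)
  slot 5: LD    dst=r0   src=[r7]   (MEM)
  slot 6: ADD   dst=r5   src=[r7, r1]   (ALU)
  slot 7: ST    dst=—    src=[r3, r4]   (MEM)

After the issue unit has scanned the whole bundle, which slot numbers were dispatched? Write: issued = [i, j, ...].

issued = [0, 2, 3, 4]

slot 0 (MEM): ISSUE — free A3,Mu1,Ld1,B1 rp6 wp2
slot 1 (MUL): stall WAW — free A3,Mu1,Ld1,B1 rp6 wp2
slot 2 (ALU): ISSUE — free A2,Mu1,Ld1,B1 rp4 wp1
slot 3 (BR): ISSUE — free A2,Mu1,Ld1,B0 rp2 wp1
slot 4 (ALU): ISSUE — free A1,Mu1,Ld1,B0 rp1 wp0
slot 5 (MEM): stall WR_PORT — free A1,Mu1,Ld1,B0 rp1 wp0
slot 6 (ALU): stall RD_PORT — free A1,Mu1,Ld1,B0 rp1 wp0
slot 7 (MEM): stall RD_PORT — free A1,Mu1,Ld1,B0 rp1 wp0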